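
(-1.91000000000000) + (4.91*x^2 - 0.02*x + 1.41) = 4.91*x^2 - 0.02*x - 0.5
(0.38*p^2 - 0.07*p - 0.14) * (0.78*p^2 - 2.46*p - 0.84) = 0.2964*p^4 - 0.9894*p^3 - 0.2562*p^2 + 0.4032*p + 0.1176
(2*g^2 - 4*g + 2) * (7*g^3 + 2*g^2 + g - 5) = 14*g^5 - 24*g^4 + 8*g^3 - 10*g^2 + 22*g - 10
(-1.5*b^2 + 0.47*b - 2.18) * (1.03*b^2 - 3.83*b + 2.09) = -1.545*b^4 + 6.2291*b^3 - 7.1805*b^2 + 9.3317*b - 4.5562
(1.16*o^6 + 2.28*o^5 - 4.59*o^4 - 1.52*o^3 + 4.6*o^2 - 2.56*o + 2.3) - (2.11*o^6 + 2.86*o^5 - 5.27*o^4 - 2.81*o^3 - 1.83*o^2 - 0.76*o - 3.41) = -0.95*o^6 - 0.58*o^5 + 0.68*o^4 + 1.29*o^3 + 6.43*o^2 - 1.8*o + 5.71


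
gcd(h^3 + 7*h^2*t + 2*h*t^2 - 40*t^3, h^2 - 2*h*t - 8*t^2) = 1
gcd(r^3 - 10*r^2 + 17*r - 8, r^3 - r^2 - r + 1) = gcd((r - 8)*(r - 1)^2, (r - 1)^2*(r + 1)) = r^2 - 2*r + 1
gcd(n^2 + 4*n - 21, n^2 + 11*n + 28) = n + 7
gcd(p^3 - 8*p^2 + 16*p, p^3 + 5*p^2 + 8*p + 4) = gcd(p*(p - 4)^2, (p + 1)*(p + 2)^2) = 1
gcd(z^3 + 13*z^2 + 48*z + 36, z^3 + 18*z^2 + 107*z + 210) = z + 6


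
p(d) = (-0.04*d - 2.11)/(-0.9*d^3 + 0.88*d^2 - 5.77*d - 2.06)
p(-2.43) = -0.07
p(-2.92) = -0.04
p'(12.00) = -0.00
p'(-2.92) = -0.03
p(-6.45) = -0.01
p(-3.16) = -0.04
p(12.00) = 0.00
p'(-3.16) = -0.03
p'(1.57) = -0.13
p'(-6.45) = -0.00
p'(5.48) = -0.01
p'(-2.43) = -0.06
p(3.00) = 0.06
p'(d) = (-0.04*d - 2.11)*(2.7*d^2 - 1.76*d + 5.77)/(-0.9*d^3 + 0.88*d^2 - 5.77*d - 2.06)^2 - 0.04/(-0.9*d^3 + 0.88*d^2 - 5.77*d - 2.06) = (-0.072*d^3 - 5.6618*d^2 + 3.7136*d - 12.0923)/(0.81*d^6 - 1.584*d^5 + 11.1604*d^4 - 6.4472*d^3 + 29.6673*d^2 + 23.7724*d + 4.2436)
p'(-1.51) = -0.22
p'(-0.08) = -4.90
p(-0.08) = 1.32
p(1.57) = 0.17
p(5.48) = 0.01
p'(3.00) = -0.04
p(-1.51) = -0.17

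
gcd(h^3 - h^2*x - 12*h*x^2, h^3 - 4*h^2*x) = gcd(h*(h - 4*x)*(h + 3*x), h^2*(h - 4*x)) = -h^2 + 4*h*x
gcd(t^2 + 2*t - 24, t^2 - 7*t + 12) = t - 4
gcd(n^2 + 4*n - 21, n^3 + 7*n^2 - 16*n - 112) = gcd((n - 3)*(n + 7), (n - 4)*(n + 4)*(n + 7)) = n + 7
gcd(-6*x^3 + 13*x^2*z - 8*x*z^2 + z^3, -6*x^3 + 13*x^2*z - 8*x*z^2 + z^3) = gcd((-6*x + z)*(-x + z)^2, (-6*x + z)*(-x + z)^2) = 6*x^3 - 13*x^2*z + 8*x*z^2 - z^3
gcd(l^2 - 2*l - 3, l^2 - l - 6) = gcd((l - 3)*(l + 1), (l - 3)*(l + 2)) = l - 3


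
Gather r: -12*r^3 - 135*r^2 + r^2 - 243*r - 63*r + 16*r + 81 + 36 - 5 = -12*r^3 - 134*r^2 - 290*r + 112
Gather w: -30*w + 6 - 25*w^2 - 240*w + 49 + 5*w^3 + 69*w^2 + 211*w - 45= 5*w^3 + 44*w^2 - 59*w + 10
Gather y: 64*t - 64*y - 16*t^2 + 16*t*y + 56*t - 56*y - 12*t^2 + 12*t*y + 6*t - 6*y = -28*t^2 + 126*t + y*(28*t - 126)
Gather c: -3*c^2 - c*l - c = -3*c^2 + c*(-l - 1)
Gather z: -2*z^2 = -2*z^2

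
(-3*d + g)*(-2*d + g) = 6*d^2 - 5*d*g + g^2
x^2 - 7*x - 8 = (x - 8)*(x + 1)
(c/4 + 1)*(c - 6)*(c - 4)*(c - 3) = c^4/4 - 9*c^3/4 + c^2/2 + 36*c - 72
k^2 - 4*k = k*(k - 4)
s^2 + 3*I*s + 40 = (s - 5*I)*(s + 8*I)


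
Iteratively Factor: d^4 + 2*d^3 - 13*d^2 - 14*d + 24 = (d - 3)*(d^3 + 5*d^2 + 2*d - 8) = (d - 3)*(d - 1)*(d^2 + 6*d + 8) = (d - 3)*(d - 1)*(d + 4)*(d + 2)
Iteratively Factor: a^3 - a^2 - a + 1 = (a - 1)*(a^2 - 1) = (a - 1)*(a + 1)*(a - 1)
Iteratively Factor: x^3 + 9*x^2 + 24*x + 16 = (x + 4)*(x^2 + 5*x + 4) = (x + 4)^2*(x + 1)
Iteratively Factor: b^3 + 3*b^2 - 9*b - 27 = (b - 3)*(b^2 + 6*b + 9) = (b - 3)*(b + 3)*(b + 3)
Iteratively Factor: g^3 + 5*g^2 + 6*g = (g + 3)*(g^2 + 2*g) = (g + 2)*(g + 3)*(g)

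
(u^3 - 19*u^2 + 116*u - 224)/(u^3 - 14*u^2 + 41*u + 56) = (u - 4)/(u + 1)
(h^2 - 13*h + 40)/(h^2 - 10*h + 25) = (h - 8)/(h - 5)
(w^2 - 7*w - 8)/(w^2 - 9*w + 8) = (w + 1)/(w - 1)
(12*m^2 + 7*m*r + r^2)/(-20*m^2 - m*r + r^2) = (3*m + r)/(-5*m + r)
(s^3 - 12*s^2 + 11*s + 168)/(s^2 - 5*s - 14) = (s^2 - 5*s - 24)/(s + 2)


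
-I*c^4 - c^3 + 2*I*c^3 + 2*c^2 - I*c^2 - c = c*(c - 1)*(c - I)*(-I*c + I)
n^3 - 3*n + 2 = (n - 1)^2*(n + 2)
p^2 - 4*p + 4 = (p - 2)^2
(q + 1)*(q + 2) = q^2 + 3*q + 2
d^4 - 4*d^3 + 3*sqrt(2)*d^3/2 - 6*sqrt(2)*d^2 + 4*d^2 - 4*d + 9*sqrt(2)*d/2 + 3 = (d - 3)*(d - 1)*(d + sqrt(2)/2)*(d + sqrt(2))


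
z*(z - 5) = z^2 - 5*z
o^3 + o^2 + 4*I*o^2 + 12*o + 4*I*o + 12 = (o + 1)*(o - 2*I)*(o + 6*I)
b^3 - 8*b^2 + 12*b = b*(b - 6)*(b - 2)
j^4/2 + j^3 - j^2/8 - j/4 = j*(j/2 + 1)*(j - 1/2)*(j + 1/2)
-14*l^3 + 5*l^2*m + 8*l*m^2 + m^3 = (-l + m)*(2*l + m)*(7*l + m)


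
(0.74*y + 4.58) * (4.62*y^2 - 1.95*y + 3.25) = 3.4188*y^3 + 19.7166*y^2 - 6.526*y + 14.885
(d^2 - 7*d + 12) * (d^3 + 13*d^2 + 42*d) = d^5 + 6*d^4 - 37*d^3 - 138*d^2 + 504*d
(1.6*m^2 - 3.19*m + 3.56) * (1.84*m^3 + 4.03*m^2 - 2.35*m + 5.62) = 2.944*m^5 + 0.5784*m^4 - 10.0653*m^3 + 30.8353*m^2 - 26.2938*m + 20.0072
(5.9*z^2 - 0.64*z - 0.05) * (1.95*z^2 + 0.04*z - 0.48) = 11.505*z^4 - 1.012*z^3 - 2.9551*z^2 + 0.3052*z + 0.024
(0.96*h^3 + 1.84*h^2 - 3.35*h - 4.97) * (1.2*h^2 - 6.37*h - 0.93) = 1.152*h^5 - 3.9072*h^4 - 16.6336*h^3 + 13.6643*h^2 + 34.7744*h + 4.6221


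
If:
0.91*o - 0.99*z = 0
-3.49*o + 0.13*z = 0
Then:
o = 0.00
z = 0.00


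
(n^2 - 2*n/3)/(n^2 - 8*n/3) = (3*n - 2)/(3*n - 8)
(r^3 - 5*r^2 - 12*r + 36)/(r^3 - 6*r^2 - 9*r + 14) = (r^3 - 5*r^2 - 12*r + 36)/(r^3 - 6*r^2 - 9*r + 14)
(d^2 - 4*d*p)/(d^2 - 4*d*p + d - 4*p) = d/(d + 1)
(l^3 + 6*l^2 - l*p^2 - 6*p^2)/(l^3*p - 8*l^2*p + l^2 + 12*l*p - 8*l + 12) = (l^3 + 6*l^2 - l*p^2 - 6*p^2)/(l^3*p - 8*l^2*p + l^2 + 12*l*p - 8*l + 12)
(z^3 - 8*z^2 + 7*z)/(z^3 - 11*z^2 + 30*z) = (z^2 - 8*z + 7)/(z^2 - 11*z + 30)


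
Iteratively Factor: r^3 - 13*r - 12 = (r + 3)*(r^2 - 3*r - 4) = (r + 1)*(r + 3)*(r - 4)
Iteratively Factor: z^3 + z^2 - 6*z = (z - 2)*(z^2 + 3*z) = (z - 2)*(z + 3)*(z)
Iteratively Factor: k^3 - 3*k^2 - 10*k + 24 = (k + 3)*(k^2 - 6*k + 8) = (k - 2)*(k + 3)*(k - 4)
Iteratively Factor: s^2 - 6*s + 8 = (s - 2)*(s - 4)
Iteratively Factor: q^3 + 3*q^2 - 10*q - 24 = (q + 2)*(q^2 + q - 12) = (q + 2)*(q + 4)*(q - 3)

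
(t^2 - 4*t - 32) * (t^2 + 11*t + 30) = t^4 + 7*t^3 - 46*t^2 - 472*t - 960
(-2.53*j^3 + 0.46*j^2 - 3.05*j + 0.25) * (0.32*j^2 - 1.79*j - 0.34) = -0.8096*j^5 + 4.6759*j^4 - 0.9392*j^3 + 5.3831*j^2 + 0.5895*j - 0.085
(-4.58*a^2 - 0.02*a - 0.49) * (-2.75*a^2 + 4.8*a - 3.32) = 12.595*a^4 - 21.929*a^3 + 16.4571*a^2 - 2.2856*a + 1.6268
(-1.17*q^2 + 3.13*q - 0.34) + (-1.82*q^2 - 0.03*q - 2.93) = -2.99*q^2 + 3.1*q - 3.27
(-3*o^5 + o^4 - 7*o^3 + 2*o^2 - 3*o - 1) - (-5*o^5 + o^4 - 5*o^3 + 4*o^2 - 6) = 2*o^5 - 2*o^3 - 2*o^2 - 3*o + 5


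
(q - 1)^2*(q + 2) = q^3 - 3*q + 2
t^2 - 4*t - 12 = (t - 6)*(t + 2)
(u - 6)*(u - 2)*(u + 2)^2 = u^4 - 4*u^3 - 16*u^2 + 16*u + 48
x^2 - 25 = (x - 5)*(x + 5)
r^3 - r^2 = r^2*(r - 1)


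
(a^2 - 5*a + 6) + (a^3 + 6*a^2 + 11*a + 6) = a^3 + 7*a^2 + 6*a + 12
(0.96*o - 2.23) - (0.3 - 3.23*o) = 4.19*o - 2.53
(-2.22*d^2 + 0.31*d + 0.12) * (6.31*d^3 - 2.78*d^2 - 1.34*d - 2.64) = -14.0082*d^5 + 8.1277*d^4 + 2.8702*d^3 + 5.1118*d^2 - 0.9792*d - 0.3168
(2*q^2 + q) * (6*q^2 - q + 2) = 12*q^4 + 4*q^3 + 3*q^2 + 2*q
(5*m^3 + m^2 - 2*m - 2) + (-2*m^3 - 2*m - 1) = 3*m^3 + m^2 - 4*m - 3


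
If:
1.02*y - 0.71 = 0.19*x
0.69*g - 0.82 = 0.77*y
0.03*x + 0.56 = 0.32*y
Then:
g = 4.33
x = 11.39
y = 2.82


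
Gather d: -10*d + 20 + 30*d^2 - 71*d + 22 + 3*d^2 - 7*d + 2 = 33*d^2 - 88*d + 44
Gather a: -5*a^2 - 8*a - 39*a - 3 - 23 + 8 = -5*a^2 - 47*a - 18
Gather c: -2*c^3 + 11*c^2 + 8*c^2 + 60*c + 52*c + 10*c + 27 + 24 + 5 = -2*c^3 + 19*c^2 + 122*c + 56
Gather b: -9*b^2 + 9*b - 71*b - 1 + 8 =-9*b^2 - 62*b + 7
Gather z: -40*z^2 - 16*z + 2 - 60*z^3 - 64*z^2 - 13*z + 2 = -60*z^3 - 104*z^2 - 29*z + 4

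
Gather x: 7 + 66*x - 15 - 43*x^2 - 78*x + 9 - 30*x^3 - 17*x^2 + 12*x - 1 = -30*x^3 - 60*x^2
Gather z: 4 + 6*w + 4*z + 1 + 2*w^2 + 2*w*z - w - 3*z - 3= 2*w^2 + 5*w + z*(2*w + 1) + 2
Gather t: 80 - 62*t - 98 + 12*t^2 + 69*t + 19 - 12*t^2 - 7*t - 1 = 0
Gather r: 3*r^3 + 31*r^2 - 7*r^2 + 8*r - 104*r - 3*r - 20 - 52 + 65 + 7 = 3*r^3 + 24*r^2 - 99*r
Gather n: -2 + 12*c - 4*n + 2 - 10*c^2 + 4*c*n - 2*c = -10*c^2 + 10*c + n*(4*c - 4)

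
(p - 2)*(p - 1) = p^2 - 3*p + 2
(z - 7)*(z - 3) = z^2 - 10*z + 21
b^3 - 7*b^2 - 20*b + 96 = (b - 8)*(b - 3)*(b + 4)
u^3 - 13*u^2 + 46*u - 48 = (u - 8)*(u - 3)*(u - 2)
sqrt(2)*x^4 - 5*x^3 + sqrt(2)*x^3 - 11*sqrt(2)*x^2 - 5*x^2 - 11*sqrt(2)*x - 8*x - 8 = (x + 1)*(x - 4*sqrt(2))*(x + sqrt(2))*(sqrt(2)*x + 1)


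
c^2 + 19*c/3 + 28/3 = (c + 7/3)*(c + 4)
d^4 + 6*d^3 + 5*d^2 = d^2*(d + 1)*(d + 5)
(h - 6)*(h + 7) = h^2 + h - 42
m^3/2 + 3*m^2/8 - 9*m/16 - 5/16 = (m/2 + 1/4)*(m - 1)*(m + 5/4)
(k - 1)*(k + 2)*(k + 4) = k^3 + 5*k^2 + 2*k - 8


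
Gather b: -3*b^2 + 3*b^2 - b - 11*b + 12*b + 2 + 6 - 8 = 0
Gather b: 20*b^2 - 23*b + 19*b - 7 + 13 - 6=20*b^2 - 4*b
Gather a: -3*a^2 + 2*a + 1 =-3*a^2 + 2*a + 1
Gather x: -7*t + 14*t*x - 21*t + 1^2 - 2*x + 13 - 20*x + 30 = -28*t + x*(14*t - 22) + 44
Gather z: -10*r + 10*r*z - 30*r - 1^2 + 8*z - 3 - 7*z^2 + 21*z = -40*r - 7*z^2 + z*(10*r + 29) - 4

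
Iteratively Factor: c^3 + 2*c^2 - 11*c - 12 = (c - 3)*(c^2 + 5*c + 4) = (c - 3)*(c + 1)*(c + 4)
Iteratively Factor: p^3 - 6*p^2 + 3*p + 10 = (p - 5)*(p^2 - p - 2) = (p - 5)*(p - 2)*(p + 1)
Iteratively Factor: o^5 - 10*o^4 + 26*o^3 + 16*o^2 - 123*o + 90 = (o - 3)*(o^4 - 7*o^3 + 5*o^2 + 31*o - 30) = (o - 3)^2*(o^3 - 4*o^2 - 7*o + 10) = (o - 3)^2*(o - 1)*(o^2 - 3*o - 10) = (o - 3)^2*(o - 1)*(o + 2)*(o - 5)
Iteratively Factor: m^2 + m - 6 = (m - 2)*(m + 3)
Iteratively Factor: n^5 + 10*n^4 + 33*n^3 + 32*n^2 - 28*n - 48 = (n + 3)*(n^4 + 7*n^3 + 12*n^2 - 4*n - 16) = (n + 3)*(n + 4)*(n^3 + 3*n^2 - 4) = (n + 2)*(n + 3)*(n + 4)*(n^2 + n - 2) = (n - 1)*(n + 2)*(n + 3)*(n + 4)*(n + 2)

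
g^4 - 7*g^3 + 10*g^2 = g^2*(g - 5)*(g - 2)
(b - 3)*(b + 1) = b^2 - 2*b - 3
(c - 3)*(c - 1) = c^2 - 4*c + 3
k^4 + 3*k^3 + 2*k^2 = k^2*(k + 1)*(k + 2)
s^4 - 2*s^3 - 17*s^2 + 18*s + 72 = (s - 4)*(s - 3)*(s + 2)*(s + 3)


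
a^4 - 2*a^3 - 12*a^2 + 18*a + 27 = (a - 3)^2*(a + 1)*(a + 3)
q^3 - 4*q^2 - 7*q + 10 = (q - 5)*(q - 1)*(q + 2)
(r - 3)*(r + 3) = r^2 - 9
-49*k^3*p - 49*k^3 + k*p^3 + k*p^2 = (-7*k + p)*(7*k + p)*(k*p + k)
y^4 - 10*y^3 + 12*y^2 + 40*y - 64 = (y - 8)*(y - 2)^2*(y + 2)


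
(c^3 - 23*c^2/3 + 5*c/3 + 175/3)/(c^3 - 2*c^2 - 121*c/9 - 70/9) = 3*(c - 5)/(3*c + 2)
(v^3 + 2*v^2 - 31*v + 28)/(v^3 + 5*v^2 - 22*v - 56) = (v - 1)/(v + 2)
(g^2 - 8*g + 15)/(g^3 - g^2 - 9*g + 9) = (g - 5)/(g^2 + 2*g - 3)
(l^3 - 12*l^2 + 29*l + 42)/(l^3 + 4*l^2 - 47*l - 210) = (l^2 - 5*l - 6)/(l^2 + 11*l + 30)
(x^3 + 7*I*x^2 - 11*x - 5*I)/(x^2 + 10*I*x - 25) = (x^2 + 2*I*x - 1)/(x + 5*I)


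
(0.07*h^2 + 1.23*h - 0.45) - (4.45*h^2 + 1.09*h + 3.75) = -4.38*h^2 + 0.14*h - 4.2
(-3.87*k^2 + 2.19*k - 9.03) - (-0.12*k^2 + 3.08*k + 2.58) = -3.75*k^2 - 0.89*k - 11.61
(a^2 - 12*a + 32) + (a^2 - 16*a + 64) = 2*a^2 - 28*a + 96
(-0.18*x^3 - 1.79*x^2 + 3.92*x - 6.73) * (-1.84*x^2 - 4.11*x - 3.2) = 0.3312*x^5 + 4.0334*x^4 + 0.7201*x^3 + 2.0*x^2 + 15.1163*x + 21.536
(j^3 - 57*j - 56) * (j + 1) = j^4 + j^3 - 57*j^2 - 113*j - 56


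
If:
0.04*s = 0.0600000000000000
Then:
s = 1.50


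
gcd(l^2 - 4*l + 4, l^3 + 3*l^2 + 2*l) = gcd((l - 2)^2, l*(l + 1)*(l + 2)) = 1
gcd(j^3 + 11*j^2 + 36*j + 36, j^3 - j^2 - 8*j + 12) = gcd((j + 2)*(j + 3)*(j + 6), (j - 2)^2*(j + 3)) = j + 3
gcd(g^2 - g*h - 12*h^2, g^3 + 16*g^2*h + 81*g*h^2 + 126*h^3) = g + 3*h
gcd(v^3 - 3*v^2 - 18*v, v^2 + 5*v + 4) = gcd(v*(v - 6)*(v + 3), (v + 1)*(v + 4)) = 1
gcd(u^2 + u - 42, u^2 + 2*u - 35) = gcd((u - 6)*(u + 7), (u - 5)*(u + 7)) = u + 7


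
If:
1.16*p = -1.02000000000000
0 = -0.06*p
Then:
No Solution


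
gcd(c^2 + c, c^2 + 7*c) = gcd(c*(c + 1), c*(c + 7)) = c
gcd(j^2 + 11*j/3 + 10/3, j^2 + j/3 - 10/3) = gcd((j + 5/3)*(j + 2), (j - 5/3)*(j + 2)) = j + 2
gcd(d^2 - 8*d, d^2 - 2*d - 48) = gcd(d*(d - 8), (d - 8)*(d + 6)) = d - 8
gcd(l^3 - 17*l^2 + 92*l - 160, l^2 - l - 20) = l - 5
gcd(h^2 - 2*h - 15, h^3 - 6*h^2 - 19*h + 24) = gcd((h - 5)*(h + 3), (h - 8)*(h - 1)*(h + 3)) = h + 3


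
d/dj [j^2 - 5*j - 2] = 2*j - 5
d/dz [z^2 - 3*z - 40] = 2*z - 3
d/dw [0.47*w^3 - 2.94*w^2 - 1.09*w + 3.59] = 1.41*w^2 - 5.88*w - 1.09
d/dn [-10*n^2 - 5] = -20*n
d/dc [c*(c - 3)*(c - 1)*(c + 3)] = 4*c^3 - 3*c^2 - 18*c + 9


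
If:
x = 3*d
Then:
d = x/3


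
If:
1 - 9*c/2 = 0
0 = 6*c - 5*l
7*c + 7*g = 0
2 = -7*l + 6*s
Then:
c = 2/9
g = -2/9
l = 4/15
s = 29/45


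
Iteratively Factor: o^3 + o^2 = (o + 1)*(o^2) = o*(o + 1)*(o)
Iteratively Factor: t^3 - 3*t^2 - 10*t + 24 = (t - 4)*(t^2 + t - 6) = (t - 4)*(t - 2)*(t + 3)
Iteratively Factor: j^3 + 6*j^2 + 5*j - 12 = (j + 3)*(j^2 + 3*j - 4) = (j + 3)*(j + 4)*(j - 1)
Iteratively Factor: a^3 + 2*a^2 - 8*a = (a - 2)*(a^2 + 4*a) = (a - 2)*(a + 4)*(a)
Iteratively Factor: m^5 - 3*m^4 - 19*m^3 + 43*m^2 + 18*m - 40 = (m - 5)*(m^4 + 2*m^3 - 9*m^2 - 2*m + 8) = (m - 5)*(m - 2)*(m^3 + 4*m^2 - m - 4) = (m - 5)*(m - 2)*(m - 1)*(m^2 + 5*m + 4) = (m - 5)*(m - 2)*(m - 1)*(m + 4)*(m + 1)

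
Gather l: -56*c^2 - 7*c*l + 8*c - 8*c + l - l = -56*c^2 - 7*c*l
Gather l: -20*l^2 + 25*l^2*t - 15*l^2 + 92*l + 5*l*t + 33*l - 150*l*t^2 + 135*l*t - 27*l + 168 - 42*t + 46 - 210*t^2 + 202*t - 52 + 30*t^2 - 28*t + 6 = l^2*(25*t - 35) + l*(-150*t^2 + 140*t + 98) - 180*t^2 + 132*t + 168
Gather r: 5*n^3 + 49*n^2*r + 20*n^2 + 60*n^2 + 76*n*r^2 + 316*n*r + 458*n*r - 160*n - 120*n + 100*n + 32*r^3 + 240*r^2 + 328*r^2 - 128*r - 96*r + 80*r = 5*n^3 + 80*n^2 - 180*n + 32*r^3 + r^2*(76*n + 568) + r*(49*n^2 + 774*n - 144)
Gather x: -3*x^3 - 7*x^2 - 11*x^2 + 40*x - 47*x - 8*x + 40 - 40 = -3*x^3 - 18*x^2 - 15*x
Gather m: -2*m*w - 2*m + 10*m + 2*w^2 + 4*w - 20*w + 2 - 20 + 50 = m*(8 - 2*w) + 2*w^2 - 16*w + 32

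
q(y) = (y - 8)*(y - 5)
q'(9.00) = 5.00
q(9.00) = 4.00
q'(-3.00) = -19.00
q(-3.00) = 88.00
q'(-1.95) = -16.90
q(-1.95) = 69.15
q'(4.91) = -3.18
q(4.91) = 0.28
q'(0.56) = -11.88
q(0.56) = 33.03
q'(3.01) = -6.98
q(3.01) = 9.93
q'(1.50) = -10.00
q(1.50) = 22.75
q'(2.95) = -7.10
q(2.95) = 10.35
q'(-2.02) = -17.04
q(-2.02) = 70.34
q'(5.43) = -2.14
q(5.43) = -1.11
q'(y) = 2*y - 13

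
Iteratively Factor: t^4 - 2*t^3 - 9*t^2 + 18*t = (t - 3)*(t^3 + t^2 - 6*t) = t*(t - 3)*(t^2 + t - 6) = t*(t - 3)*(t - 2)*(t + 3)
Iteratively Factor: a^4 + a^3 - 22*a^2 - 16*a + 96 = (a + 4)*(a^3 - 3*a^2 - 10*a + 24) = (a - 4)*(a + 4)*(a^2 + a - 6) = (a - 4)*(a - 2)*(a + 4)*(a + 3)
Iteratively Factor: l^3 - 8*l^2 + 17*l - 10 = (l - 2)*(l^2 - 6*l + 5) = (l - 5)*(l - 2)*(l - 1)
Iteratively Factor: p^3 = (p)*(p^2) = p^2*(p)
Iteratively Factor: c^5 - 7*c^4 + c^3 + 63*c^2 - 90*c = (c + 3)*(c^4 - 10*c^3 + 31*c^2 - 30*c) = (c - 5)*(c + 3)*(c^3 - 5*c^2 + 6*c) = (c - 5)*(c - 3)*(c + 3)*(c^2 - 2*c) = c*(c - 5)*(c - 3)*(c + 3)*(c - 2)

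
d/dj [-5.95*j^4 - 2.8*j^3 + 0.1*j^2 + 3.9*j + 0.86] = -23.8*j^3 - 8.4*j^2 + 0.2*j + 3.9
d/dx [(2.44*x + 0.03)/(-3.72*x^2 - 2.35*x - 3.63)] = (9.0768*x^2 + 0.2232*x - 8.7867)/(13.8384*x^4 + 17.484*x^3 + 32.5297*x^2 + 17.061*x + 13.1769)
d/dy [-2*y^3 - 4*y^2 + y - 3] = -6*y^2 - 8*y + 1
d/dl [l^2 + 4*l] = 2*l + 4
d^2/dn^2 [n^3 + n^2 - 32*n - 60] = 6*n + 2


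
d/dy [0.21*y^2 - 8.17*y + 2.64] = 0.42*y - 8.17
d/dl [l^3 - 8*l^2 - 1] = l*(3*l - 16)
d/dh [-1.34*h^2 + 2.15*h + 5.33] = 2.15 - 2.68*h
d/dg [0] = 0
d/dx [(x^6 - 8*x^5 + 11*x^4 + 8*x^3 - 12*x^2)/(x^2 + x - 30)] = x*(4*x^6 - 19*x^5 - 190*x^4 + 1241*x^3 - 1304*x^2 - 732*x + 720)/(x^4 + 2*x^3 - 59*x^2 - 60*x + 900)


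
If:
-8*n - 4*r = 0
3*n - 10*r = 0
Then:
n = 0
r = 0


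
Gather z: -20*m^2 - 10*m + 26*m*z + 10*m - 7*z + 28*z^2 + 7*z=-20*m^2 + 26*m*z + 28*z^2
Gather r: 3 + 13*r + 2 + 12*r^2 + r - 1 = 12*r^2 + 14*r + 4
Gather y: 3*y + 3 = 3*y + 3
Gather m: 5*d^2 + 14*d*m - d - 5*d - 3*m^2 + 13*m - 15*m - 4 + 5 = 5*d^2 - 6*d - 3*m^2 + m*(14*d - 2) + 1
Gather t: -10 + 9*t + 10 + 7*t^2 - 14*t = 7*t^2 - 5*t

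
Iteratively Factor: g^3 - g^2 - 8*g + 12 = (g - 2)*(g^2 + g - 6) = (g - 2)^2*(g + 3)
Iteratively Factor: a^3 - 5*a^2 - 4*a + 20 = (a - 5)*(a^2 - 4) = (a - 5)*(a + 2)*(a - 2)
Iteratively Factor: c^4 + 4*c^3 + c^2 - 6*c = (c)*(c^3 + 4*c^2 + c - 6) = c*(c + 2)*(c^2 + 2*c - 3) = c*(c - 1)*(c + 2)*(c + 3)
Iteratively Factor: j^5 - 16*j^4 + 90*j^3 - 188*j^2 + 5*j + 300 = (j - 5)*(j^4 - 11*j^3 + 35*j^2 - 13*j - 60) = (j - 5)*(j - 3)*(j^3 - 8*j^2 + 11*j + 20) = (j - 5)^2*(j - 3)*(j^2 - 3*j - 4) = (j - 5)^2*(j - 4)*(j - 3)*(j + 1)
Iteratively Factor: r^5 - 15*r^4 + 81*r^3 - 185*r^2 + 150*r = (r - 5)*(r^4 - 10*r^3 + 31*r^2 - 30*r) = r*(r - 5)*(r^3 - 10*r^2 + 31*r - 30) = r*(r - 5)*(r - 3)*(r^2 - 7*r + 10) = r*(r - 5)^2*(r - 3)*(r - 2)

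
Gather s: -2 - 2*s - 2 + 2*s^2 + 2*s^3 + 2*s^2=2*s^3 + 4*s^2 - 2*s - 4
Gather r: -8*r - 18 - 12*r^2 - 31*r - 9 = -12*r^2 - 39*r - 27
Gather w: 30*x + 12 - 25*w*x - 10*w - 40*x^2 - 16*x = w*(-25*x - 10) - 40*x^2 + 14*x + 12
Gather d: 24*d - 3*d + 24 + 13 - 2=21*d + 35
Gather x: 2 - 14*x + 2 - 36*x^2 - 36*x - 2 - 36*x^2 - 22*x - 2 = -72*x^2 - 72*x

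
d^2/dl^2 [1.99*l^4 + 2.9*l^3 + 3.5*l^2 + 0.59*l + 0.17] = 23.88*l^2 + 17.4*l + 7.0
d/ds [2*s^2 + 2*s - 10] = 4*s + 2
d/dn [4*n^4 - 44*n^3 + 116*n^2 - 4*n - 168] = 16*n^3 - 132*n^2 + 232*n - 4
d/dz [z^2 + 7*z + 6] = 2*z + 7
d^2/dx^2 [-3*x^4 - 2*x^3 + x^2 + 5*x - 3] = -36*x^2 - 12*x + 2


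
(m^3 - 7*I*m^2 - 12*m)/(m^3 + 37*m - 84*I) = m/(m + 7*I)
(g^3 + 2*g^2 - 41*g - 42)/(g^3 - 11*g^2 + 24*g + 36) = (g + 7)/(g - 6)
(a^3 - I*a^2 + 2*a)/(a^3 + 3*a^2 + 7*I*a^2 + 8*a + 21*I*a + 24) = a*(a^2 - I*a + 2)/(a^3 + a^2*(3 + 7*I) + a*(8 + 21*I) + 24)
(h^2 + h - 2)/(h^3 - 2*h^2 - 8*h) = (h - 1)/(h*(h - 4))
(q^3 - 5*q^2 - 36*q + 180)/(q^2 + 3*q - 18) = (q^2 - 11*q + 30)/(q - 3)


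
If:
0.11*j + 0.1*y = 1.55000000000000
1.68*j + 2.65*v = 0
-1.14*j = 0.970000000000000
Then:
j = -0.85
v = 0.54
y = 16.44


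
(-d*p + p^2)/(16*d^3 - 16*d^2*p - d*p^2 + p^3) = p/(-16*d^2 + p^2)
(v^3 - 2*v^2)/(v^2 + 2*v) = v*(v - 2)/(v + 2)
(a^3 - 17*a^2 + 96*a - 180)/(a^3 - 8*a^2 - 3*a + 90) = (a - 6)/(a + 3)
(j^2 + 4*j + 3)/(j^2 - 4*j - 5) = (j + 3)/(j - 5)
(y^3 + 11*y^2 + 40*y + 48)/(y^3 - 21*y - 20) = (y^2 + 7*y + 12)/(y^2 - 4*y - 5)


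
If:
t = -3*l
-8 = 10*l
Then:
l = -4/5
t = 12/5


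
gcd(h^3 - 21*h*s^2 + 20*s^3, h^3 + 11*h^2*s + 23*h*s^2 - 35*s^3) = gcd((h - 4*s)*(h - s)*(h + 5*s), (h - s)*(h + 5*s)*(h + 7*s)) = -h^2 - 4*h*s + 5*s^2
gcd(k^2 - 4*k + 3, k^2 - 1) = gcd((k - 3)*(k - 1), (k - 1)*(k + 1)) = k - 1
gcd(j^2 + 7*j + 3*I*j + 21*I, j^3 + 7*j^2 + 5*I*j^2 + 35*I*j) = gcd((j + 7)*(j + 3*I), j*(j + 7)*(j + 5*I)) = j + 7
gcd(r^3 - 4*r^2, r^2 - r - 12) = r - 4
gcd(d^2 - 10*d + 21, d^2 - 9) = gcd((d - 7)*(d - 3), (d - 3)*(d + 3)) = d - 3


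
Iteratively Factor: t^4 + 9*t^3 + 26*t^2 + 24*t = (t + 3)*(t^3 + 6*t^2 + 8*t) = (t + 2)*(t + 3)*(t^2 + 4*t) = (t + 2)*(t + 3)*(t + 4)*(t)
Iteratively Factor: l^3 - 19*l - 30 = (l + 3)*(l^2 - 3*l - 10) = (l + 2)*(l + 3)*(l - 5)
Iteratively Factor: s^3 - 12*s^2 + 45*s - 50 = (s - 5)*(s^2 - 7*s + 10) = (s - 5)^2*(s - 2)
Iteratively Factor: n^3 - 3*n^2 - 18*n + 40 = (n - 2)*(n^2 - n - 20) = (n - 5)*(n - 2)*(n + 4)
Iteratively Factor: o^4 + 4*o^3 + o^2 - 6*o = (o - 1)*(o^3 + 5*o^2 + 6*o) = (o - 1)*(o + 3)*(o^2 + 2*o) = (o - 1)*(o + 2)*(o + 3)*(o)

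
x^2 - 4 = (x - 2)*(x + 2)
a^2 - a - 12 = (a - 4)*(a + 3)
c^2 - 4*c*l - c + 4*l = (c - 1)*(c - 4*l)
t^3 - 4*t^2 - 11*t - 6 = (t - 6)*(t + 1)^2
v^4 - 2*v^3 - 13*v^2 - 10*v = v*(v - 5)*(v + 1)*(v + 2)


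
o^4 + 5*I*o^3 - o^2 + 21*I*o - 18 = (o - 2*I)*(o + I)*(o + 3*I)^2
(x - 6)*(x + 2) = x^2 - 4*x - 12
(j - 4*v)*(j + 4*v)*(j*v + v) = j^3*v + j^2*v - 16*j*v^3 - 16*v^3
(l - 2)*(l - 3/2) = l^2 - 7*l/2 + 3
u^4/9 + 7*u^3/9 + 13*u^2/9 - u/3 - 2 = (u/3 + 1)^2*(u - 1)*(u + 2)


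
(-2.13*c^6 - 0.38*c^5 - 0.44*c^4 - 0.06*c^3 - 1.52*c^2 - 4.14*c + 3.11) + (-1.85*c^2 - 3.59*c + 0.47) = -2.13*c^6 - 0.38*c^5 - 0.44*c^4 - 0.06*c^3 - 3.37*c^2 - 7.73*c + 3.58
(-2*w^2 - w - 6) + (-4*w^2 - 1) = -6*w^2 - w - 7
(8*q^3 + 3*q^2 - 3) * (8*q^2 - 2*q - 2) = 64*q^5 + 8*q^4 - 22*q^3 - 30*q^2 + 6*q + 6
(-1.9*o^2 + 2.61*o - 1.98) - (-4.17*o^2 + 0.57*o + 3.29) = 2.27*o^2 + 2.04*o - 5.27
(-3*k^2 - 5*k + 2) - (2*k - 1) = -3*k^2 - 7*k + 3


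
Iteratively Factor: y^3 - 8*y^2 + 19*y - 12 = (y - 3)*(y^2 - 5*y + 4) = (y - 3)*(y - 1)*(y - 4)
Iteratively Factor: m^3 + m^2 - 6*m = (m - 2)*(m^2 + 3*m) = m*(m - 2)*(m + 3)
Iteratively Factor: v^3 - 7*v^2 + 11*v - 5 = (v - 1)*(v^2 - 6*v + 5) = (v - 1)^2*(v - 5)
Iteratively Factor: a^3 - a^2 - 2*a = (a - 2)*(a^2 + a) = (a - 2)*(a + 1)*(a)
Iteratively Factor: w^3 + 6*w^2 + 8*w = (w + 4)*(w^2 + 2*w) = w*(w + 4)*(w + 2)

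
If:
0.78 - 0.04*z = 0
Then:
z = 19.50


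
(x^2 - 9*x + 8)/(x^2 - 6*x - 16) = (x - 1)/(x + 2)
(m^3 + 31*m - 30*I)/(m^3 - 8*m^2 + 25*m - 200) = (m^3 + 31*m - 30*I)/(m^3 - 8*m^2 + 25*m - 200)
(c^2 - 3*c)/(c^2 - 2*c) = (c - 3)/(c - 2)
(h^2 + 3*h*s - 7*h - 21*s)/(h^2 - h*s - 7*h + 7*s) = (-h - 3*s)/(-h + s)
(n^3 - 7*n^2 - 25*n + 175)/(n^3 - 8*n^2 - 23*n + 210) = (n - 5)/(n - 6)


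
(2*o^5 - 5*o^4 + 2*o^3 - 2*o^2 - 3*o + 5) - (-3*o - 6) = 2*o^5 - 5*o^4 + 2*o^3 - 2*o^2 + 11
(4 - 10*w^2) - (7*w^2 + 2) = 2 - 17*w^2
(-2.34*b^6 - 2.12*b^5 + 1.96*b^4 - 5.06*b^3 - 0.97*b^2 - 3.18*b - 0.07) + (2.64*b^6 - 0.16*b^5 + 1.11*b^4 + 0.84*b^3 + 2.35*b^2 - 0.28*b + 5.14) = 0.3*b^6 - 2.28*b^5 + 3.07*b^4 - 4.22*b^3 + 1.38*b^2 - 3.46*b + 5.07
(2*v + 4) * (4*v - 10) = 8*v^2 - 4*v - 40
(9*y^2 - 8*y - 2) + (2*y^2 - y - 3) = 11*y^2 - 9*y - 5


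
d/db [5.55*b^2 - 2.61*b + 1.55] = 11.1*b - 2.61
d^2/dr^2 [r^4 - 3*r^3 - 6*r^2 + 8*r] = 12*r^2 - 18*r - 12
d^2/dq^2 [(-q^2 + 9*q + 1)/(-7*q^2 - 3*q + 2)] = 2*(-462*q^3 - 105*q^2 - 441*q - 73)/(343*q^6 + 441*q^5 - 105*q^4 - 225*q^3 + 30*q^2 + 36*q - 8)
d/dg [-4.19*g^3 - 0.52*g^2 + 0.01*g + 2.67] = -12.57*g^2 - 1.04*g + 0.01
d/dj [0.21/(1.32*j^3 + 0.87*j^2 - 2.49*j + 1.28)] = (-0.8316*j^2 - 0.3654*j + 0.5229)/(1.32*j^3 + 0.87*j^2 - 2.49*j + 1.28)^2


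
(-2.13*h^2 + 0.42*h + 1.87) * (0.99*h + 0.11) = -2.1087*h^3 + 0.1815*h^2 + 1.8975*h + 0.2057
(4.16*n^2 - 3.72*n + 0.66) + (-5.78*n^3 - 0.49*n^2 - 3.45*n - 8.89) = -5.78*n^3 + 3.67*n^2 - 7.17*n - 8.23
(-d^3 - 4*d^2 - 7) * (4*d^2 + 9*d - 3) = -4*d^5 - 25*d^4 - 33*d^3 - 16*d^2 - 63*d + 21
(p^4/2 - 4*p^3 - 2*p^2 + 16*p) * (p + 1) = p^5/2 - 7*p^4/2 - 6*p^3 + 14*p^2 + 16*p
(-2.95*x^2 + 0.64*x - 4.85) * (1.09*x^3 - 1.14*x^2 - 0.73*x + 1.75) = -3.2155*x^5 + 4.0606*x^4 - 3.8626*x^3 - 0.100700000000002*x^2 + 4.6605*x - 8.4875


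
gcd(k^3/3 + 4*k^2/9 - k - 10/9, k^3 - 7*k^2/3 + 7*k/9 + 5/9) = k - 5/3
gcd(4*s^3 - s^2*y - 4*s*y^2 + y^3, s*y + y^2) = s + y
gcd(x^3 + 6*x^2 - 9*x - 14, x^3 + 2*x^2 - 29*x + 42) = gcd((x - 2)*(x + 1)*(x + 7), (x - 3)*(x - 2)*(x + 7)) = x^2 + 5*x - 14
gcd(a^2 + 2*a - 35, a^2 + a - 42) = a + 7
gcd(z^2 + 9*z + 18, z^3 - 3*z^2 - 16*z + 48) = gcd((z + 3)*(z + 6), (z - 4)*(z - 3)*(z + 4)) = 1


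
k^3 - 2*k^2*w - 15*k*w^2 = k*(k - 5*w)*(k + 3*w)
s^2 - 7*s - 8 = (s - 8)*(s + 1)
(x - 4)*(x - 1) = x^2 - 5*x + 4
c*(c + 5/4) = c^2 + 5*c/4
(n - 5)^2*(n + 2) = n^3 - 8*n^2 + 5*n + 50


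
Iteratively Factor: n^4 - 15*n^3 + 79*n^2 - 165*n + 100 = (n - 5)*(n^3 - 10*n^2 + 29*n - 20) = (n - 5)*(n - 1)*(n^2 - 9*n + 20) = (n - 5)^2*(n - 1)*(n - 4)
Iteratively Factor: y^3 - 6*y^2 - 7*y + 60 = (y - 4)*(y^2 - 2*y - 15) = (y - 4)*(y + 3)*(y - 5)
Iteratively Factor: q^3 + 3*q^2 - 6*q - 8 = (q + 4)*(q^2 - q - 2) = (q - 2)*(q + 4)*(q + 1)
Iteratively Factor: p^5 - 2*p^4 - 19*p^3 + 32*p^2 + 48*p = (p + 1)*(p^4 - 3*p^3 - 16*p^2 + 48*p) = p*(p + 1)*(p^3 - 3*p^2 - 16*p + 48) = p*(p + 1)*(p + 4)*(p^2 - 7*p + 12) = p*(p - 4)*(p + 1)*(p + 4)*(p - 3)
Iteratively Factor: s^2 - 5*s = (s)*(s - 5)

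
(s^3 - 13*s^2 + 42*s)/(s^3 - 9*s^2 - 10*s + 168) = s/(s + 4)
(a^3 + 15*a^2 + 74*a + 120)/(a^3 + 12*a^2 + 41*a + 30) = (a + 4)/(a + 1)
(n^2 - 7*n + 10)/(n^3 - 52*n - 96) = (-n^2 + 7*n - 10)/(-n^3 + 52*n + 96)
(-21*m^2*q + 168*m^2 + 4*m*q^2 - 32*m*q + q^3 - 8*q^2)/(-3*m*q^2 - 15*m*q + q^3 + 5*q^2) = (7*m*q - 56*m + q^2 - 8*q)/(q*(q + 5))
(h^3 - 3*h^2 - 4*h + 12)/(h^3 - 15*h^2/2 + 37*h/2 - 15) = 2*(h + 2)/(2*h - 5)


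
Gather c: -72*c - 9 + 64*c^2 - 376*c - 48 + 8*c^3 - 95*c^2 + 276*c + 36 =8*c^3 - 31*c^2 - 172*c - 21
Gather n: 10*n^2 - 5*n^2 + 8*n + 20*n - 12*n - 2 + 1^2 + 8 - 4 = 5*n^2 + 16*n + 3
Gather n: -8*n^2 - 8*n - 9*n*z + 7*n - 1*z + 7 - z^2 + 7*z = -8*n^2 + n*(-9*z - 1) - z^2 + 6*z + 7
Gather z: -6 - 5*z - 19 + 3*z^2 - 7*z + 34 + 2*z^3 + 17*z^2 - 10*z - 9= 2*z^3 + 20*z^2 - 22*z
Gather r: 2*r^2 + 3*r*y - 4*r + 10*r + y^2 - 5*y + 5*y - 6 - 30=2*r^2 + r*(3*y + 6) + y^2 - 36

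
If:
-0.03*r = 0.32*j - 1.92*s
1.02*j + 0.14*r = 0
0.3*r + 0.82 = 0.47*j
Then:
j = 0.31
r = -2.25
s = 0.02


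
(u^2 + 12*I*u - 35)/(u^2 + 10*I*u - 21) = (u + 5*I)/(u + 3*I)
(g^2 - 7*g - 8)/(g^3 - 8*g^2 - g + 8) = 1/(g - 1)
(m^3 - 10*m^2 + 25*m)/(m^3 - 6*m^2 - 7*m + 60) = m*(m - 5)/(m^2 - m - 12)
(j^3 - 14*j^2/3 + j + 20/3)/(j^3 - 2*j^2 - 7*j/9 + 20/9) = 3*(j - 4)/(3*j - 4)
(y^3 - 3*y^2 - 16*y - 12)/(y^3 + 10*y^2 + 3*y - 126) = (y^3 - 3*y^2 - 16*y - 12)/(y^3 + 10*y^2 + 3*y - 126)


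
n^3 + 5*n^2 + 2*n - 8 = (n - 1)*(n + 2)*(n + 4)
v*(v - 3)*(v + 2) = v^3 - v^2 - 6*v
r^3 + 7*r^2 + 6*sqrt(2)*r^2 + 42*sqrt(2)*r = r*(r + 7)*(r + 6*sqrt(2))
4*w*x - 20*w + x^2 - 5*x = (4*w + x)*(x - 5)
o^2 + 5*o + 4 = (o + 1)*(o + 4)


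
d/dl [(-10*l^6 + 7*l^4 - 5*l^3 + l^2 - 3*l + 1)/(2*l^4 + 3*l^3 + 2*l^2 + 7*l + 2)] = (-40*l^9 - 90*l^8 - 80*l^7 - 319*l^6 - 96*l^5 + 152*l^4 - 4*l^3 - 26*l^2 - 13)/(4*l^8 + 12*l^7 + 17*l^6 + 40*l^5 + 54*l^4 + 40*l^3 + 57*l^2 + 28*l + 4)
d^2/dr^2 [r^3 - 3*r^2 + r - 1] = 6*r - 6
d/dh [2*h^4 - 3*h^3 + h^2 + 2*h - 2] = 8*h^3 - 9*h^2 + 2*h + 2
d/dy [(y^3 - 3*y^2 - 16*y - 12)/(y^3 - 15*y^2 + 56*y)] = 12*(-y^4 + 12*y^3 - 31*y^2 - 30*y + 56)/(y^2*(y^4 - 30*y^3 + 337*y^2 - 1680*y + 3136))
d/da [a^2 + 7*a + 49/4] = 2*a + 7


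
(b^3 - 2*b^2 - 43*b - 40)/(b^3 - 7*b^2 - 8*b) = (b + 5)/b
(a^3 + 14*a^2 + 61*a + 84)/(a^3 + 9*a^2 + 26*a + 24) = (a + 7)/(a + 2)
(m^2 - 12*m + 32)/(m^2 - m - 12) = (m - 8)/(m + 3)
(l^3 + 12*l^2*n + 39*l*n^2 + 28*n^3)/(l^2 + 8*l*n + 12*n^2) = (l^3 + 12*l^2*n + 39*l*n^2 + 28*n^3)/(l^2 + 8*l*n + 12*n^2)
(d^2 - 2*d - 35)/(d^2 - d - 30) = (d - 7)/(d - 6)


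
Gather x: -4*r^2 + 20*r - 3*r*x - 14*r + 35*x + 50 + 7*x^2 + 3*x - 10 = -4*r^2 + 6*r + 7*x^2 + x*(38 - 3*r) + 40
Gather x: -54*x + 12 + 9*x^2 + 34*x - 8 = 9*x^2 - 20*x + 4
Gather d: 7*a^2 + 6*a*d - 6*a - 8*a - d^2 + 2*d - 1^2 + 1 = 7*a^2 - 14*a - d^2 + d*(6*a + 2)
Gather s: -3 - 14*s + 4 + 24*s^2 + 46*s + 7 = 24*s^2 + 32*s + 8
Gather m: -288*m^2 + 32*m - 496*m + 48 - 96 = -288*m^2 - 464*m - 48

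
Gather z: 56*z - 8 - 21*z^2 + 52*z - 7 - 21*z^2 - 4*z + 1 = -42*z^2 + 104*z - 14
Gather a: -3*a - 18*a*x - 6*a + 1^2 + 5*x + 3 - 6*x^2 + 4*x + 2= a*(-18*x - 9) - 6*x^2 + 9*x + 6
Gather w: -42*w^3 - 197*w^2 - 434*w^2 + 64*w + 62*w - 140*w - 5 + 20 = -42*w^3 - 631*w^2 - 14*w + 15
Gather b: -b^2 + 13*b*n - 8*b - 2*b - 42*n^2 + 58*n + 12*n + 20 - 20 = -b^2 + b*(13*n - 10) - 42*n^2 + 70*n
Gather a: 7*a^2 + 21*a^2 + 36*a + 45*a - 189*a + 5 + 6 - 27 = 28*a^2 - 108*a - 16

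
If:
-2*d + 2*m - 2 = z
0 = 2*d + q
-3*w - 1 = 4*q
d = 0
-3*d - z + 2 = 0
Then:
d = 0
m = 2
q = 0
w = -1/3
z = 2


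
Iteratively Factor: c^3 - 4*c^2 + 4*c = (c - 2)*(c^2 - 2*c) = (c - 2)^2*(c)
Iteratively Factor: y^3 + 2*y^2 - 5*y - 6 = (y - 2)*(y^2 + 4*y + 3) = (y - 2)*(y + 1)*(y + 3)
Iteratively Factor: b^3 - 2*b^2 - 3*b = (b + 1)*(b^2 - 3*b) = b*(b + 1)*(b - 3)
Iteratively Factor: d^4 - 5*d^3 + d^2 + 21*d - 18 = (d - 3)*(d^3 - 2*d^2 - 5*d + 6) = (d - 3)^2*(d^2 + d - 2) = (d - 3)^2*(d + 2)*(d - 1)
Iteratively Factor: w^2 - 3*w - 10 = (w + 2)*(w - 5)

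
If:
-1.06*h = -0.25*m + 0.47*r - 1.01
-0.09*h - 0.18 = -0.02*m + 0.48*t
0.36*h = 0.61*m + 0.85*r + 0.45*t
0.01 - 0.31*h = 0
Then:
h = 0.03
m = -1.46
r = 1.30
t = -0.44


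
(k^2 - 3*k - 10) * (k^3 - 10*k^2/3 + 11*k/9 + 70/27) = k^5 - 19*k^4/3 + 11*k^3/9 + 871*k^2/27 - 20*k - 700/27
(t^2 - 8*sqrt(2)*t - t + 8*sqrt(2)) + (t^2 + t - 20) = 2*t^2 - 8*sqrt(2)*t - 20 + 8*sqrt(2)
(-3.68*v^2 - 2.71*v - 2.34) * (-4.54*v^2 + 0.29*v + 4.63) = 16.7072*v^4 + 11.2362*v^3 - 7.2007*v^2 - 13.2259*v - 10.8342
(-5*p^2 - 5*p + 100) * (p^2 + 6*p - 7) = -5*p^4 - 35*p^3 + 105*p^2 + 635*p - 700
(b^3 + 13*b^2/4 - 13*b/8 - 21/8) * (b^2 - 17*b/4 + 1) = b^5 - b^4 - 231*b^3/16 + 241*b^2/32 + 305*b/32 - 21/8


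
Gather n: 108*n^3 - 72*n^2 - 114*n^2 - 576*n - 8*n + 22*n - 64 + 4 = 108*n^3 - 186*n^2 - 562*n - 60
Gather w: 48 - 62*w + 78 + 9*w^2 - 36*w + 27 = 9*w^2 - 98*w + 153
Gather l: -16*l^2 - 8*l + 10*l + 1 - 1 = -16*l^2 + 2*l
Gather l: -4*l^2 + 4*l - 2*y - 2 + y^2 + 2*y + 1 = -4*l^2 + 4*l + y^2 - 1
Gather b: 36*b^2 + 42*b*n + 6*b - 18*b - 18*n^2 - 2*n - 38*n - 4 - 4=36*b^2 + b*(42*n - 12) - 18*n^2 - 40*n - 8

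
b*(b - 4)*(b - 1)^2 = b^4 - 6*b^3 + 9*b^2 - 4*b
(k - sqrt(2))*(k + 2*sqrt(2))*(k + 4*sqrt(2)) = k^3 + 5*sqrt(2)*k^2 + 4*k - 16*sqrt(2)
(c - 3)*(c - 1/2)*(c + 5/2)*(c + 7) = c^4 + 6*c^3 - 57*c^2/4 - 47*c + 105/4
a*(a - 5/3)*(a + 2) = a^3 + a^2/3 - 10*a/3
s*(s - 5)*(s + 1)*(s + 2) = s^4 - 2*s^3 - 13*s^2 - 10*s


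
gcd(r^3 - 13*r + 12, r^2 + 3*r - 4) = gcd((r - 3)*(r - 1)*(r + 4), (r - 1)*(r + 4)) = r^2 + 3*r - 4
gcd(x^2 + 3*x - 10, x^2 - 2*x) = x - 2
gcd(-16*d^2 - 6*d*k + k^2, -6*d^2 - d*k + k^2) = 2*d + k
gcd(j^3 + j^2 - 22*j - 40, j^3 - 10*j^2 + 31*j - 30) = j - 5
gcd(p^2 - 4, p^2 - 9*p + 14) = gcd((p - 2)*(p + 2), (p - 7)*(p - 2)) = p - 2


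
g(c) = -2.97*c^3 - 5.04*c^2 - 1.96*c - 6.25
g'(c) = -8.91*c^2 - 10.08*c - 1.96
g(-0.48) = -6.14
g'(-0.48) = 0.83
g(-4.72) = 203.03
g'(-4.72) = -152.88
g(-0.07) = -6.14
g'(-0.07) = -1.30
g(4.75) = -447.58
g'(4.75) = -250.87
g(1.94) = -50.71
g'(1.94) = -55.05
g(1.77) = -41.98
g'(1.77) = -47.72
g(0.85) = -13.38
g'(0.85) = -16.97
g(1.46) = -29.10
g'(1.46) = -35.67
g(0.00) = -6.25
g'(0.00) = -1.96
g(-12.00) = 4423.67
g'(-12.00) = -1164.04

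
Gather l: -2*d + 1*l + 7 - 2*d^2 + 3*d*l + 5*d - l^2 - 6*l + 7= -2*d^2 + 3*d - l^2 + l*(3*d - 5) + 14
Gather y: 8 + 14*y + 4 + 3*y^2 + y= 3*y^2 + 15*y + 12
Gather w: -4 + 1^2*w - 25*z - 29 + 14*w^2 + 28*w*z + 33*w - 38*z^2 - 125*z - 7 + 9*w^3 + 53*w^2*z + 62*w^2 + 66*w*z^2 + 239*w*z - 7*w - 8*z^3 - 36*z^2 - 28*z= 9*w^3 + w^2*(53*z + 76) + w*(66*z^2 + 267*z + 27) - 8*z^3 - 74*z^2 - 178*z - 40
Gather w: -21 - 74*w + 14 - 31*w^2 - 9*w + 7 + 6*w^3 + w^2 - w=6*w^3 - 30*w^2 - 84*w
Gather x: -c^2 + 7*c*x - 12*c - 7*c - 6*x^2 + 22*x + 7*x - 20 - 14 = -c^2 - 19*c - 6*x^2 + x*(7*c + 29) - 34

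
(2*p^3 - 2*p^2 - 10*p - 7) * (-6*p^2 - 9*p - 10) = -12*p^5 - 6*p^4 + 58*p^3 + 152*p^2 + 163*p + 70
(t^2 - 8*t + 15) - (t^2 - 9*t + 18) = t - 3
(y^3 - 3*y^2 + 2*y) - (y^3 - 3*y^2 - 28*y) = 30*y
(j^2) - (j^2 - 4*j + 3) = 4*j - 3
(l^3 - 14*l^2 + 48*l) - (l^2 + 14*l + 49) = l^3 - 15*l^2 + 34*l - 49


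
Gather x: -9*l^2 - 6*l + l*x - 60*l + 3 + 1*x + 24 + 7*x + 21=-9*l^2 - 66*l + x*(l + 8) + 48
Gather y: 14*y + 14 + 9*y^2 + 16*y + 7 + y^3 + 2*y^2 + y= y^3 + 11*y^2 + 31*y + 21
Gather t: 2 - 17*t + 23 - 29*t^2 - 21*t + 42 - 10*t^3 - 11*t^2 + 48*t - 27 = -10*t^3 - 40*t^2 + 10*t + 40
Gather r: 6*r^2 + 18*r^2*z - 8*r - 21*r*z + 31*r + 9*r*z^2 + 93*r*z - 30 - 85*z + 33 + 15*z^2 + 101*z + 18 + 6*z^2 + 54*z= r^2*(18*z + 6) + r*(9*z^2 + 72*z + 23) + 21*z^2 + 70*z + 21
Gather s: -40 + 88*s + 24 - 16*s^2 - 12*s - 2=-16*s^2 + 76*s - 18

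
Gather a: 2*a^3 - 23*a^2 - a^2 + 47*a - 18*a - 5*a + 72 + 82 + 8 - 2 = 2*a^3 - 24*a^2 + 24*a + 160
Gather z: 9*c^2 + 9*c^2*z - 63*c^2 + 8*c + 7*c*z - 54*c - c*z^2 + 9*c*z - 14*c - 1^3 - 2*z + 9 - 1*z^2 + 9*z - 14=-54*c^2 - 60*c + z^2*(-c - 1) + z*(9*c^2 + 16*c + 7) - 6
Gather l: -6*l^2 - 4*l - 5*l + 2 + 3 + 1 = -6*l^2 - 9*l + 6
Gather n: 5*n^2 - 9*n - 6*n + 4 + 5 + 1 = 5*n^2 - 15*n + 10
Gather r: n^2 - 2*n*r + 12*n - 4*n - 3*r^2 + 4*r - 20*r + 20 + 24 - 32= n^2 + 8*n - 3*r^2 + r*(-2*n - 16) + 12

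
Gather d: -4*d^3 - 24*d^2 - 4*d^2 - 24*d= -4*d^3 - 28*d^2 - 24*d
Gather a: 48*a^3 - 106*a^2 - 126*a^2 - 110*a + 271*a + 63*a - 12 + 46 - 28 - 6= 48*a^3 - 232*a^2 + 224*a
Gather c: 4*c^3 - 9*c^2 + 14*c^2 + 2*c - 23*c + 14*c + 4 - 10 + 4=4*c^3 + 5*c^2 - 7*c - 2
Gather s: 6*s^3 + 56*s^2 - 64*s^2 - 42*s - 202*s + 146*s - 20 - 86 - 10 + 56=6*s^3 - 8*s^2 - 98*s - 60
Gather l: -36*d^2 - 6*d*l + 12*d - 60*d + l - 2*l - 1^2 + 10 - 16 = -36*d^2 - 48*d + l*(-6*d - 1) - 7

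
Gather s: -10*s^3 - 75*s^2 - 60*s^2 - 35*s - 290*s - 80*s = -10*s^3 - 135*s^2 - 405*s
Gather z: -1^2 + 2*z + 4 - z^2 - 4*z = -z^2 - 2*z + 3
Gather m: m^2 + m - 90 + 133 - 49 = m^2 + m - 6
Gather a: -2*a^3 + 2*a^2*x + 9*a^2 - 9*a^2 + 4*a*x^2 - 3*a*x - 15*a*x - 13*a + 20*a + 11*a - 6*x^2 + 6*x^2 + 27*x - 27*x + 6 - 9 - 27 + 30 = -2*a^3 + 2*a^2*x + a*(4*x^2 - 18*x + 18)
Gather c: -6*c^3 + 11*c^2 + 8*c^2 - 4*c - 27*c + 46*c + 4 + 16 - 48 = -6*c^3 + 19*c^2 + 15*c - 28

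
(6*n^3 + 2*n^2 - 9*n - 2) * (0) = 0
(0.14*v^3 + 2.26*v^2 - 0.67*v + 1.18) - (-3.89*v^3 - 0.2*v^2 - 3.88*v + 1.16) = 4.03*v^3 + 2.46*v^2 + 3.21*v + 0.02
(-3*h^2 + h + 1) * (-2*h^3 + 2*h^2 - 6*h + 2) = 6*h^5 - 8*h^4 + 18*h^3 - 10*h^2 - 4*h + 2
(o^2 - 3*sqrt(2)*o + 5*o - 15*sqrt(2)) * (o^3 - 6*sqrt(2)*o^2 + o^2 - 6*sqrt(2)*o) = o^5 - 9*sqrt(2)*o^4 + 6*o^4 - 54*sqrt(2)*o^3 + 41*o^3 - 45*sqrt(2)*o^2 + 216*o^2 + 180*o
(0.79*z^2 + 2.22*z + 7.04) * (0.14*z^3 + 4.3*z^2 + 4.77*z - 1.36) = 0.1106*z^5 + 3.7078*z^4 + 14.2999*z^3 + 39.787*z^2 + 30.5616*z - 9.5744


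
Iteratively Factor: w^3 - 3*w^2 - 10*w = (w - 5)*(w^2 + 2*w) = w*(w - 5)*(w + 2)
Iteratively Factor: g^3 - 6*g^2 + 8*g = (g - 4)*(g^2 - 2*g) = g*(g - 4)*(g - 2)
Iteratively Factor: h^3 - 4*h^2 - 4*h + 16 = (h + 2)*(h^2 - 6*h + 8) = (h - 2)*(h + 2)*(h - 4)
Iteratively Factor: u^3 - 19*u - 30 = (u - 5)*(u^2 + 5*u + 6) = (u - 5)*(u + 2)*(u + 3)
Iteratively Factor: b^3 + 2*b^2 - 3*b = (b)*(b^2 + 2*b - 3) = b*(b + 3)*(b - 1)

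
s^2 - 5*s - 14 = (s - 7)*(s + 2)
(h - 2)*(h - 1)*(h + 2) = h^3 - h^2 - 4*h + 4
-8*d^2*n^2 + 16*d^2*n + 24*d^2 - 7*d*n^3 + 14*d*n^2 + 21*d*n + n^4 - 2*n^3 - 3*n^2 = (-8*d + n)*(d + n)*(n - 3)*(n + 1)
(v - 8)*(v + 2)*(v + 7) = v^3 + v^2 - 58*v - 112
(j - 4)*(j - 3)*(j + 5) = j^3 - 2*j^2 - 23*j + 60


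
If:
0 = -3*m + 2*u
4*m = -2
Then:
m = -1/2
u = -3/4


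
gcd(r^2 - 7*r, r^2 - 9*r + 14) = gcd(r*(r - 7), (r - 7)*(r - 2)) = r - 7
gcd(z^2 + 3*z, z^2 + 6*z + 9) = z + 3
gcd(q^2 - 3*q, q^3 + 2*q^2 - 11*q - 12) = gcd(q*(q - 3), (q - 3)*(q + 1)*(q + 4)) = q - 3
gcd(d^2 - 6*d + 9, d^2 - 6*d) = 1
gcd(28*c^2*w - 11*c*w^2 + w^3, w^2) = w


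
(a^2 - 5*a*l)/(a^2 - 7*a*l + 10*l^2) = a/(a - 2*l)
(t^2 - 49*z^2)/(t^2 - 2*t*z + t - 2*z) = (t^2 - 49*z^2)/(t^2 - 2*t*z + t - 2*z)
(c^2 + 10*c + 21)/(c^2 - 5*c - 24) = (c + 7)/(c - 8)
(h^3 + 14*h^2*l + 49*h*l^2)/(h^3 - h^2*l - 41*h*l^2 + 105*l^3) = h*(h + 7*l)/(h^2 - 8*h*l + 15*l^2)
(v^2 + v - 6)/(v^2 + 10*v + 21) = (v - 2)/(v + 7)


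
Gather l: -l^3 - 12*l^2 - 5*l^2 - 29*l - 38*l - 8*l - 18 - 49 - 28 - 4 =-l^3 - 17*l^2 - 75*l - 99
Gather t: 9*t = 9*t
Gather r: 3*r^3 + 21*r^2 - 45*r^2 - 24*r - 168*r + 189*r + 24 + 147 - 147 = 3*r^3 - 24*r^2 - 3*r + 24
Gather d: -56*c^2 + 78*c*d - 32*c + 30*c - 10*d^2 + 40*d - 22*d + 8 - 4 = -56*c^2 - 2*c - 10*d^2 + d*(78*c + 18) + 4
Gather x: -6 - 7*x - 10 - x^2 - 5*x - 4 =-x^2 - 12*x - 20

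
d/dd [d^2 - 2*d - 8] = 2*d - 2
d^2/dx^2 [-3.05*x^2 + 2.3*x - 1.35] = -6.10000000000000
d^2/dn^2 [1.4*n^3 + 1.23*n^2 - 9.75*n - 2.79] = 8.4*n + 2.46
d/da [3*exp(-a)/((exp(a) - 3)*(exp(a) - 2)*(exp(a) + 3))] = 6*(-2*exp(3*a) + 3*exp(2*a) + 9*exp(a) - 9)*exp(-a)/(exp(6*a) - 4*exp(5*a) - 14*exp(4*a) + 72*exp(3*a) + 9*exp(2*a) - 324*exp(a) + 324)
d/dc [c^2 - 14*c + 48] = 2*c - 14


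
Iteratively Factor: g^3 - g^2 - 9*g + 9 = (g - 3)*(g^2 + 2*g - 3) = (g - 3)*(g - 1)*(g + 3)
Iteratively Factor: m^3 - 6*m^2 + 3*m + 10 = (m - 2)*(m^2 - 4*m - 5) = (m - 5)*(m - 2)*(m + 1)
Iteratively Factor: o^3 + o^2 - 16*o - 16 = (o + 1)*(o^2 - 16) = (o + 1)*(o + 4)*(o - 4)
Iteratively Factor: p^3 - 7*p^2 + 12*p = (p - 4)*(p^2 - 3*p) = p*(p - 4)*(p - 3)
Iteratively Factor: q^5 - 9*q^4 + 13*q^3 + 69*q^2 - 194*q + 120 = (q - 2)*(q^4 - 7*q^3 - q^2 + 67*q - 60) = (q - 2)*(q + 3)*(q^3 - 10*q^2 + 29*q - 20) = (q - 2)*(q - 1)*(q + 3)*(q^2 - 9*q + 20) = (q - 4)*(q - 2)*(q - 1)*(q + 3)*(q - 5)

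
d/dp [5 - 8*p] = -8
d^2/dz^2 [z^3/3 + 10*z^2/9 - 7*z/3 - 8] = 2*z + 20/9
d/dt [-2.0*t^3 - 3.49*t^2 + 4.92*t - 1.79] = -6.0*t^2 - 6.98*t + 4.92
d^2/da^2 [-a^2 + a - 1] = -2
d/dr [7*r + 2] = 7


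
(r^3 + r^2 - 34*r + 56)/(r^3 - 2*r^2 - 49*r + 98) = (r - 4)/(r - 7)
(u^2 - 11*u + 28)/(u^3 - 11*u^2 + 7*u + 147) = (u - 4)/(u^2 - 4*u - 21)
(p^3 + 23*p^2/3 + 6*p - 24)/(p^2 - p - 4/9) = 3*(p^2 + 9*p + 18)/(3*p + 1)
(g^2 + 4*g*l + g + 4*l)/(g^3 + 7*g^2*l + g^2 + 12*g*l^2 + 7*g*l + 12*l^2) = 1/(g + 3*l)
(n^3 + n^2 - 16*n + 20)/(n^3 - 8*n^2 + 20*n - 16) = (n + 5)/(n - 4)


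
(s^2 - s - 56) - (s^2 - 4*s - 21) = 3*s - 35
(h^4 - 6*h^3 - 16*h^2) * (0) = 0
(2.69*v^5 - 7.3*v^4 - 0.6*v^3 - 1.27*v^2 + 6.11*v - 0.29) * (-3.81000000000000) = -10.2489*v^5 + 27.813*v^4 + 2.286*v^3 + 4.8387*v^2 - 23.2791*v + 1.1049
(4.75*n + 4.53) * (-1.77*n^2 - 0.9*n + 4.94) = -8.4075*n^3 - 12.2931*n^2 + 19.388*n + 22.3782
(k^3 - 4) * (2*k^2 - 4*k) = 2*k^5 - 4*k^4 - 8*k^2 + 16*k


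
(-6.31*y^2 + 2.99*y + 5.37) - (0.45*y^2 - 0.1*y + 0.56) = -6.76*y^2 + 3.09*y + 4.81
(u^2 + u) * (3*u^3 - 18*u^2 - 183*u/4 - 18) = 3*u^5 - 15*u^4 - 255*u^3/4 - 255*u^2/4 - 18*u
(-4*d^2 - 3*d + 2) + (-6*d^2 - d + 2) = -10*d^2 - 4*d + 4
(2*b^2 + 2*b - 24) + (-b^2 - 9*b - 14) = b^2 - 7*b - 38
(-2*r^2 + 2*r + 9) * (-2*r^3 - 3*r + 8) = 4*r^5 - 4*r^4 - 12*r^3 - 22*r^2 - 11*r + 72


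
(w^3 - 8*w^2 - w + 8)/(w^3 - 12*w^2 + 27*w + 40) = (w - 1)/(w - 5)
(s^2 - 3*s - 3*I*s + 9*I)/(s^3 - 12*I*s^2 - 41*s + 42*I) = (s - 3)/(s^2 - 9*I*s - 14)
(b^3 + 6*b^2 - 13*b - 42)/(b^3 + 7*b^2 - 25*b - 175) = (b^2 - b - 6)/(b^2 - 25)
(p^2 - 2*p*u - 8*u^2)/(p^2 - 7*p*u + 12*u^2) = (p + 2*u)/(p - 3*u)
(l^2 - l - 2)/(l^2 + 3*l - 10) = (l + 1)/(l + 5)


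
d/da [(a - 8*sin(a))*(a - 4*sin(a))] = -12*a*cos(a) + 2*a - 12*sin(a) + 32*sin(2*a)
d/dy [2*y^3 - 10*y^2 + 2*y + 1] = 6*y^2 - 20*y + 2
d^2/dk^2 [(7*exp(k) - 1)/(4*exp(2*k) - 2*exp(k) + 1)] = (112*exp(4*k) - 8*exp(3*k) - 144*exp(2*k) + 26*exp(k) + 5)*exp(k)/(64*exp(6*k) - 96*exp(5*k) + 96*exp(4*k) - 56*exp(3*k) + 24*exp(2*k) - 6*exp(k) + 1)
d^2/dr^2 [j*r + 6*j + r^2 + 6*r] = 2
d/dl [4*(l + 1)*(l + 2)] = 8*l + 12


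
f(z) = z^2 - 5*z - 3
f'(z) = 2*z - 5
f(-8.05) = 102.05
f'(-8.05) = -21.10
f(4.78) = -4.05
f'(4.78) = 4.56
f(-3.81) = 30.57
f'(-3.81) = -12.62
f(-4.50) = 39.75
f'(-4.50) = -14.00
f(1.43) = -8.11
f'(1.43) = -2.14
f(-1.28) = 5.04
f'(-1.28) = -7.56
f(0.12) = -3.59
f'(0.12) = -4.76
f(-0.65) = 0.67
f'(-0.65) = -6.30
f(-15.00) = 297.00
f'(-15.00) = -35.00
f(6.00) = 3.00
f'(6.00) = 7.00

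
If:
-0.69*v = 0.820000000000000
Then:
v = -1.19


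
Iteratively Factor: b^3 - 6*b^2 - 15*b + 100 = (b - 5)*(b^2 - b - 20) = (b - 5)^2*(b + 4)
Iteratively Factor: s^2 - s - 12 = (s - 4)*(s + 3)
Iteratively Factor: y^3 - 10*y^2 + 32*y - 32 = (y - 4)*(y^2 - 6*y + 8) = (y - 4)^2*(y - 2)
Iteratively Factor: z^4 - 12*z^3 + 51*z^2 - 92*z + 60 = (z - 3)*(z^3 - 9*z^2 + 24*z - 20) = (z - 3)*(z - 2)*(z^2 - 7*z + 10) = (z - 3)*(z - 2)^2*(z - 5)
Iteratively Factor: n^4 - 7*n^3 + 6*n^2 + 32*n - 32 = (n + 2)*(n^3 - 9*n^2 + 24*n - 16) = (n - 1)*(n + 2)*(n^2 - 8*n + 16) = (n - 4)*(n - 1)*(n + 2)*(n - 4)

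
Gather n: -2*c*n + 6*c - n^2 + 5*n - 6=6*c - n^2 + n*(5 - 2*c) - 6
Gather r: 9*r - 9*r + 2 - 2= 0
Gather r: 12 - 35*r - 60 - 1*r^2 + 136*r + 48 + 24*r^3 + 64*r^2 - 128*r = 24*r^3 + 63*r^2 - 27*r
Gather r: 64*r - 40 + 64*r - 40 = 128*r - 80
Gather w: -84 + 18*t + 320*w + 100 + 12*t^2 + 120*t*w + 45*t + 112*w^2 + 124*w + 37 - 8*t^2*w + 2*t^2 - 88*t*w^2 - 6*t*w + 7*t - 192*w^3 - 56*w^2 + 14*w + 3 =14*t^2 + 70*t - 192*w^3 + w^2*(56 - 88*t) + w*(-8*t^2 + 114*t + 458) + 56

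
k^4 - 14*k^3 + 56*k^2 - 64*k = k*(k - 8)*(k - 4)*(k - 2)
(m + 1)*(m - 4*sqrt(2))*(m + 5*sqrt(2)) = m^3 + m^2 + sqrt(2)*m^2 - 40*m + sqrt(2)*m - 40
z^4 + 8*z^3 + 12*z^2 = z^2*(z + 2)*(z + 6)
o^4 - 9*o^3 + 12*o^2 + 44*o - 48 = (o - 6)*(o - 4)*(o - 1)*(o + 2)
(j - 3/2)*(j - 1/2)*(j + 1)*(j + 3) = j^4 + 2*j^3 - 17*j^2/4 - 3*j + 9/4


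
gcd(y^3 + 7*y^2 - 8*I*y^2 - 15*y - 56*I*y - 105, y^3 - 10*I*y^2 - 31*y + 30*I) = y^2 - 8*I*y - 15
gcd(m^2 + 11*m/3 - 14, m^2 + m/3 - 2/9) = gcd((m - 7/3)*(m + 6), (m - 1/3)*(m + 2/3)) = 1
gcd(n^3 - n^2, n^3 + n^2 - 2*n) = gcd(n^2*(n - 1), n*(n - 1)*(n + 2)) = n^2 - n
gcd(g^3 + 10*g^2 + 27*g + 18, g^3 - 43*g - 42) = g^2 + 7*g + 6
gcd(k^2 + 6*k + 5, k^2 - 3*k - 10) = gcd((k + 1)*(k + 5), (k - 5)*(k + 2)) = 1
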